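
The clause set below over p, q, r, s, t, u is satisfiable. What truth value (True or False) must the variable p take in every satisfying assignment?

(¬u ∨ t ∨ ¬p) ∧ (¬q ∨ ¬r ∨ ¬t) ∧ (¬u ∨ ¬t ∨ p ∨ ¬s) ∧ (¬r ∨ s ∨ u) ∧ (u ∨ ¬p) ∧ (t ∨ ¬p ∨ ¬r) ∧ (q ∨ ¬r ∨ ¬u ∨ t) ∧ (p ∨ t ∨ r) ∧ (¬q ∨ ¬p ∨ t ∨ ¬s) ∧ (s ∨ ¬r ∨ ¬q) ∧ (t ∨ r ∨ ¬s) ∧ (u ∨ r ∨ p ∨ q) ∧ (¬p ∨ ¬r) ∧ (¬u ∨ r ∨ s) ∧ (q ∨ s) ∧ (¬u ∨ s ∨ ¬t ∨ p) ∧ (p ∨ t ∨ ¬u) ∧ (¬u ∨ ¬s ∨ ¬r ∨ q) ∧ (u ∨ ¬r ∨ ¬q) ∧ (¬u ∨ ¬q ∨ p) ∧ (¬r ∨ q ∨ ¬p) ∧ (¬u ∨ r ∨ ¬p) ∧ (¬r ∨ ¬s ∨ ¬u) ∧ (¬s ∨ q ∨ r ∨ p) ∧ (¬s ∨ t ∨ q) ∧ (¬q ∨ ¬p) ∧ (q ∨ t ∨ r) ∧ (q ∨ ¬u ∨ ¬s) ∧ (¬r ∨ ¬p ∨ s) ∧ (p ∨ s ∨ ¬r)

Suppose p = True.
Unit clause (u) forces u = True.
Unit clause (t) forces t = True.
Unit clause (¬r) forces r = False.
Now (r) is unsatisfied and unit — conflict.
So every satisfying assignment has p = False.

False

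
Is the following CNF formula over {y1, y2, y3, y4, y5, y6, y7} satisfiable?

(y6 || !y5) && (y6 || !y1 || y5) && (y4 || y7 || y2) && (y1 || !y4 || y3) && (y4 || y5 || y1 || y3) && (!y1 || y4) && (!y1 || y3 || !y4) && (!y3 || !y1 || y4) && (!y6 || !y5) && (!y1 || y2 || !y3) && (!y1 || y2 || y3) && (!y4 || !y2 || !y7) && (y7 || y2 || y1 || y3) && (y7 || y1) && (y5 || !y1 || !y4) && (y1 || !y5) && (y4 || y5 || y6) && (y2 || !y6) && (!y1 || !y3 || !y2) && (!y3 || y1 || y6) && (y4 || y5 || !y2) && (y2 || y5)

No, unsatisfiable

Branch on y6: set y6 = true.
Unit clause (!y5) forces y5 = false.
Unit clause (y2) forces y2 = true.
Unit clause (y4) forces y4 = true.
Unit clause (!y7) forces y7 = false.
Unit clause (y1) forces y1 = true.
Now (!y1) is unsatisfied and unit — conflict.
Undo y6 and try y6 = false.
Unit clause (!y5) forces y5 = false.
Unit clause (!y1) forces y1 = false.
Unit clause (y7) forces y7 = true.
Unit clause (y4) forces y4 = true.
Unit clause (y3) forces y3 = true.
Now (!y3) is unsatisfied and unit — conflict.
Both values of y6 lead to a conflict.
No assignment satisfies every clause.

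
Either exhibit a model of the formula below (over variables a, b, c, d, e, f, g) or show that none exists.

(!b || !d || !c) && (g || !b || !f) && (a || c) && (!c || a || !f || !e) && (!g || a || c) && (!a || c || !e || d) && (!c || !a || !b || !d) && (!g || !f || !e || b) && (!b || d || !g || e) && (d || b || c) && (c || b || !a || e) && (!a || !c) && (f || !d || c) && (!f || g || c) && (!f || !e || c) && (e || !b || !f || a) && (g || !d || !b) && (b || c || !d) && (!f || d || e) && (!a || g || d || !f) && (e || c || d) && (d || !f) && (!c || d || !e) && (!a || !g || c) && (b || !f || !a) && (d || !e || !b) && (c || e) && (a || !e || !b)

a: false; b: false; c: true; d: true; e: false; f: false; g: true

Branch on a: set a = false.
From the singleton clause (c), c = true.
Branch on b: set b = false.
Branch on f: set f = false.
Branch on d: set d = true.
All clauses hold; e, g can take either value.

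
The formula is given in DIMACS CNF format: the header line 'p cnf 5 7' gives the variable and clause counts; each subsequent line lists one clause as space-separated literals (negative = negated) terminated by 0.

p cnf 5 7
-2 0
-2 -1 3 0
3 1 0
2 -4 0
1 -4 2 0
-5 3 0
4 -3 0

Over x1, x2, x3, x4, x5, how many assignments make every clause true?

There are 2^5 = 32 truth assignments over (x1, x2, x3, x4, x5).
Split on x1. With x1 = True, the clauses containing x1 are satisfied and ¬x1 drops from the rest; 1 of the 2^4 = 16 assignments to the other variables satisfy what remains.
With x1 = False, by the same count on the reduced clause set, 0 assignments work.
(One model: x1=T, x2=F, x3=F, x4=F, x5=F.)
Total: 1 + 0 = 1.

1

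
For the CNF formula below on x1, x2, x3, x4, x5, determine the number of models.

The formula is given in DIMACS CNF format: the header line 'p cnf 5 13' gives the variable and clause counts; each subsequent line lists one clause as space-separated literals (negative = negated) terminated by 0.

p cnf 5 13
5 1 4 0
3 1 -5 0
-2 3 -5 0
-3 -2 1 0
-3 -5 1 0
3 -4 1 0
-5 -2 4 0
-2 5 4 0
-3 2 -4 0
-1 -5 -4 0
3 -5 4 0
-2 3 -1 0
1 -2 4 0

There are 2^5 = 32 truth assignments over (x1, x2, x3, x4, x5).
Split on x4. With x4 = True, the clauses containing x4 are satisfied and ¬x4 drops from the rest; 2 of the 2^4 = 16 assignments to the other variables satisfy what remains.
With x4 = False, by the same count on the reduced clause set, 3 assignments work.
Total: 2 + 3 = 5.

5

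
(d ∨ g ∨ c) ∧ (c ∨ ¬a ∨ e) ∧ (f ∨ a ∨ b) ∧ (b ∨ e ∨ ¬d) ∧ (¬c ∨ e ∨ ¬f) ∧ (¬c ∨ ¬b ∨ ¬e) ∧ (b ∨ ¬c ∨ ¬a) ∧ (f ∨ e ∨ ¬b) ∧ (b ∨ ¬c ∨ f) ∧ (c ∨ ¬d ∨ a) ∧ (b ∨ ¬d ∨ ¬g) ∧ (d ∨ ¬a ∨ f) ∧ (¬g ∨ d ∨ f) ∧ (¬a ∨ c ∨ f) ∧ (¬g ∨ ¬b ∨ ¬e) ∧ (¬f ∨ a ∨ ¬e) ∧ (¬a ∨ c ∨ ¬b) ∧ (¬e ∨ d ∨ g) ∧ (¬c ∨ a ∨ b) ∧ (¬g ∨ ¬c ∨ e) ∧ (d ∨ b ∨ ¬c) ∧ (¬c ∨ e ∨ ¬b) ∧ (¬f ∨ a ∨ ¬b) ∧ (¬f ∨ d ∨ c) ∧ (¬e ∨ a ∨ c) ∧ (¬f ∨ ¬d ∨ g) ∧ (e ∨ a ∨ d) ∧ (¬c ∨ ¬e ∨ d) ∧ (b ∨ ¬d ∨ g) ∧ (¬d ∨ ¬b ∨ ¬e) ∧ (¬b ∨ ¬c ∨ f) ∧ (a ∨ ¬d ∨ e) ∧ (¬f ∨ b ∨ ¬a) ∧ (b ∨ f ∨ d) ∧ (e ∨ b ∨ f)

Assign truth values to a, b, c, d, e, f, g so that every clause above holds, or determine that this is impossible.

Try d = True.
Try b = True.
The clause (¬e) is unit, so e = False.
The clause (f) is unit, so f = True.
The clause (¬c) is unit, so c = False.
The clause (¬a) is unit, so a = False.
That conflicts with the unit clause (a).
Undo b and try b = False.
The clause (e) is unit, so e = True.
The clause (¬g) is unit, so g = False.
That conflicts with the unit clause (g).
Neither b = True nor b = False works.
Undo d and try d = False.
Try g = True.
The clause (f) is unit, so f = True.
The clause (c) is unit, so c = True.
The clause (e) is unit, so e = True.
That conflicts with the unit clause (¬e).
Undo g and try g = False.
The clause (c) is unit, so c = True.
The clause (¬e) is unit, so e = False.
The clause (¬f) is unit, so f = False.
The clause (¬b) is unit, so b = False.
That conflicts with the unit clause (b).
Neither g = True nor g = False works.
Neither d = True nor d = False works.

UNSATISFIABLE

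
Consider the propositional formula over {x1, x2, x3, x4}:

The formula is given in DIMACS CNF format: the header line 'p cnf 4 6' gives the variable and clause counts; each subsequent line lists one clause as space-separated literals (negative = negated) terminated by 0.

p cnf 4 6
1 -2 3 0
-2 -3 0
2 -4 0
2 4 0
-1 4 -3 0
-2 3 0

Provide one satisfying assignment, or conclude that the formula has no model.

Try x2 = False.
The clause (¬x4) is unit, so x4 = False.
Now (x4) is unsatisfied and unit — conflict.
So x2 must be the other value — set x2 = True.
The clause (¬x3) is unit, so x3 = False.
Now (x3) is unsatisfied and unit — conflict.
Neither x2 = True nor x2 = False works.

UNSATISFIABLE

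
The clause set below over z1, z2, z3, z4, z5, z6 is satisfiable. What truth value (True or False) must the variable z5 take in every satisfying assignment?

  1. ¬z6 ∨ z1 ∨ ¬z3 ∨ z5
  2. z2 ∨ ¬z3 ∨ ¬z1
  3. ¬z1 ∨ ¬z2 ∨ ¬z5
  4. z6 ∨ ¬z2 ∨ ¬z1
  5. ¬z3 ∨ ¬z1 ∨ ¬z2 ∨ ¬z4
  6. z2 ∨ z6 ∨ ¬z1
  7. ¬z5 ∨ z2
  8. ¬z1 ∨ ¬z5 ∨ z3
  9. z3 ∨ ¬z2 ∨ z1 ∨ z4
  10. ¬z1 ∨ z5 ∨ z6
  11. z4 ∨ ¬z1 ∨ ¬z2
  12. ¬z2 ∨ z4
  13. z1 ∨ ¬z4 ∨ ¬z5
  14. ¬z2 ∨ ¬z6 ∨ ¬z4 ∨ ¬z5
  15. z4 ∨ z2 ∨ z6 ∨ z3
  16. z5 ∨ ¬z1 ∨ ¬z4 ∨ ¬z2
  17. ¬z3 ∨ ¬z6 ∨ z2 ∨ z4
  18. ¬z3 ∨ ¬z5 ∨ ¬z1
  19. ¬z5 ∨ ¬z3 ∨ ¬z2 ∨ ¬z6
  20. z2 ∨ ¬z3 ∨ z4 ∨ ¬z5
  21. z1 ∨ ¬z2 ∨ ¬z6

Suppose z5 = True.
The clause (z2) is unit, so z2 = True.
The clause (¬z1) is unit, so z1 = False.
The clause (z4) is unit, so z4 = True.
But (¬z4) is also a unit clause — contradiction.
So every satisfying assignment has z5 = False.

False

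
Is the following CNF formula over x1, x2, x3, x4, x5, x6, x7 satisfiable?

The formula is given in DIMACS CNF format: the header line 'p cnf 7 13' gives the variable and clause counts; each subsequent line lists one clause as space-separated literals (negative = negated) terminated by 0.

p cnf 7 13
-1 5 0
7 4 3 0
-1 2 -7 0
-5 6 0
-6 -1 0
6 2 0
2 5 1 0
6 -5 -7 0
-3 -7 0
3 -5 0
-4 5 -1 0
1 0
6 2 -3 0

No

(x1) alone gives x1 = True.
(x5) alone gives x5 = True.
(x6) alone gives x6 = True.
Now (¬x6) is unsatisfied and unit — conflict.
No assignment satisfies every clause.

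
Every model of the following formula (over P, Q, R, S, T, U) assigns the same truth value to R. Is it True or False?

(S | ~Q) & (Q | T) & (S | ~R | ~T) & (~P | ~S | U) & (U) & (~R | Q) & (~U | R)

Suppose R = 0.
From the singleton clause (U), U = 1.
Now (~U) is unsatisfied and unit — conflict.
So every satisfying assignment has R = True.

True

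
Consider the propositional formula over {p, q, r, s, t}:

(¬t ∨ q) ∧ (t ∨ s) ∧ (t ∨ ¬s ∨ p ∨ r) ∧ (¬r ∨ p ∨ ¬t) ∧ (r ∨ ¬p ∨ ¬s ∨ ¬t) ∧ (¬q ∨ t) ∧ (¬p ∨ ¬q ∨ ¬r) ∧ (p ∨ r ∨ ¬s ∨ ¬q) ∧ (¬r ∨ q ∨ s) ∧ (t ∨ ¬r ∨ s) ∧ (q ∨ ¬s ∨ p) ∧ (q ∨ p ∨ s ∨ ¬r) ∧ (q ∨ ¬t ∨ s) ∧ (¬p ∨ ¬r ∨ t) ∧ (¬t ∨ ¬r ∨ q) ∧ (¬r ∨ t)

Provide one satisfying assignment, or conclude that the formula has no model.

p=True,  q=True,  r=False,  s=False,  t=True

Case t = True:
Unit clause (q) forces q = True.
Case r = False:
Case p = True:
Unit clause (¬s) forces s = False.
This assignment satisfies each clause.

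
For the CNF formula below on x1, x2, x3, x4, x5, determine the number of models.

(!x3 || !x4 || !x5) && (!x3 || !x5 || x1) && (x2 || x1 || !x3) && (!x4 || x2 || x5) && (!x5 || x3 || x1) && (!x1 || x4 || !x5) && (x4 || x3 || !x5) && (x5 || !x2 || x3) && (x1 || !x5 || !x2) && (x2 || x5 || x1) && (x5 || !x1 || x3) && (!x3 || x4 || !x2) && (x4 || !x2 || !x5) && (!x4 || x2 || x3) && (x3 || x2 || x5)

4

There are 2^5 = 32 truth assignments over (x1, x2, x3, x4, x5).
Split on x3. With x3 = true, the clauses containing x3 are satisfied and !x3 drops from the rest; 3 of the 2^4 = 16 assignments to the other variables satisfy what remains.
With x3 = false, by the same count on the reduced clause set, 1 assignment works.
(One model: x1=F, x2=T, x3=T, x4=T, x5=F.)
Total: 3 + 1 = 4.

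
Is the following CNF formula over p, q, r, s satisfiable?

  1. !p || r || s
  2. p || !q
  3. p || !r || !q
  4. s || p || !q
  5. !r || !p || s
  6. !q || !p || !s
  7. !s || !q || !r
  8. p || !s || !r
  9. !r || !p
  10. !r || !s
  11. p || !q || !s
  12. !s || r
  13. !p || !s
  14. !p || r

Yes, satisfiable

Suppose p = false.
From the singleton clause (!q), q = false.
Suppose s = false.
No clause remains; r is free.
A satisfying assignment: p=false, q=false, r=false, s=false.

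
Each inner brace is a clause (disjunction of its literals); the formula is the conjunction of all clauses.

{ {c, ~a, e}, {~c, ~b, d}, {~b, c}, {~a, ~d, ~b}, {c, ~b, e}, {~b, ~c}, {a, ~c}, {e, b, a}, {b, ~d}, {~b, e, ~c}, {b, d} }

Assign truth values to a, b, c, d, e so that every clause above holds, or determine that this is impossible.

UNSATISFIABLE

Suppose b = 0.
(~d) alone gives d = 0.
That conflicts with the unit clause (d).
Undo b and try b = 1.
(c) alone gives c = 1.
That conflicts with the unit clause (~c).
Either choice for b ends in contradiction.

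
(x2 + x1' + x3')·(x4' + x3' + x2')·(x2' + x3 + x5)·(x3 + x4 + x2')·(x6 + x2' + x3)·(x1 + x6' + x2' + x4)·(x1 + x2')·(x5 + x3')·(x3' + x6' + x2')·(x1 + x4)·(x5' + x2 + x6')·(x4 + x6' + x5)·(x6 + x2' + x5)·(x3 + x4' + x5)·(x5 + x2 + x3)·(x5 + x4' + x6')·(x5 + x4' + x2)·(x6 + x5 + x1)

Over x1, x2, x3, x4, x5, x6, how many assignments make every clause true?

6

There are 2^6 = 64 truth assignments over (x1, x2, x3, x4, x5, x6).
Split on x1. With x1 = 1, the clauses containing x1 are satisfied and x1' drops from the rest; 4 of the 2^5 = 32 assignments to the other variables satisfy what remains.
With x1 = 0, by the same count on the reduced clause set, 2 assignments work.
(One model: x1=F, x2=F, x3=F, x4=T, x5=T, x6=F.)
Total: 4 + 2 = 6.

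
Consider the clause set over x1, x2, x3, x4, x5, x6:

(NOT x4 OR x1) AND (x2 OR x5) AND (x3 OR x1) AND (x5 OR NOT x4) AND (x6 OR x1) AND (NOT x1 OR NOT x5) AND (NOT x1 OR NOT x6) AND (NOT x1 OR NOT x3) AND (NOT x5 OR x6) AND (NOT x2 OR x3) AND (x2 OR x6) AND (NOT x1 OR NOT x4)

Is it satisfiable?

Yes, satisfiable

Suppose x4 = false.
Suppose x2 = true.
Unit clause (x3) forces x3 = true.
Unit clause (NOT x1) forces x1 = false.
Unit clause (x6) forces x6 = true.
No clause remains; x5 is free.
A satisfying assignment: x1 ↦ false; x2 ↦ true; x3 ↦ true; x4 ↦ false; x5 ↦ true; x6 ↦ true.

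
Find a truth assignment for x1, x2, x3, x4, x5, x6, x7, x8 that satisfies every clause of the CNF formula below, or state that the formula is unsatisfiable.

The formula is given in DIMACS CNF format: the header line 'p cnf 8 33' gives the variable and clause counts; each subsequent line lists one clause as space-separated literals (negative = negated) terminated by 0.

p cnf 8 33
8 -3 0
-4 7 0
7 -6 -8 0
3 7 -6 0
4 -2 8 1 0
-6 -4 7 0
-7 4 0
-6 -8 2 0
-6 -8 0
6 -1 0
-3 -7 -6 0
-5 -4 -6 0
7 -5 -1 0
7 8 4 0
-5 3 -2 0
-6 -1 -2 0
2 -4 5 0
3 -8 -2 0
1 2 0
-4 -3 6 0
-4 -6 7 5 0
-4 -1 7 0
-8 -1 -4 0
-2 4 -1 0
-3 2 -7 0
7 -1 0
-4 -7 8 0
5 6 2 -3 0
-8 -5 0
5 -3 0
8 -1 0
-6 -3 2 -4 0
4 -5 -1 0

Try x8 = True.
(¬x6) alone gives x6 = False.
(¬x1) alone gives x1 = False.
(x2) alone gives x2 = True.
(x3) alone gives x3 = True.
(¬x4) alone gives x4 = False.
(¬x7) alone gives x7 = False.
(¬x5) alone gives x5 = False.
Now (x5) is unsatisfied and unit — conflict.
Backtrack on x8: now try x8 = False.
(¬x3) alone gives x3 = False.
(¬x1) alone gives x1 = False.
(x2) alone gives x2 = True.
(x4) alone gives x4 = True.
(x7) alone gives x7 = True.
Now (¬x7) is unsatisfied and unit — conflict.
Either choice for x8 ends in contradiction.

UNSATISFIABLE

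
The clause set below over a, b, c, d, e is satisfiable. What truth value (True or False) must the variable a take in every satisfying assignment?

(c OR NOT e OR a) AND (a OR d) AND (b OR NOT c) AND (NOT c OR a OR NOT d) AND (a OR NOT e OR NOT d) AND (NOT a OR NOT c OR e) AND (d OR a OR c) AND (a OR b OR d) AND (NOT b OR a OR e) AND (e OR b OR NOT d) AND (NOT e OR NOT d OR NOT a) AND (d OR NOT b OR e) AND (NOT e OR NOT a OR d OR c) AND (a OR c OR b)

Suppose a = false.
Unit clause (d) forces d = true.
Unit clause (NOT c) forces c = false.
Unit clause (NOT e) forces e = false.
Unit clause (NOT b) forces b = false.
That conflicts with the unit clause (b).
So every satisfying assignment has a = True.

True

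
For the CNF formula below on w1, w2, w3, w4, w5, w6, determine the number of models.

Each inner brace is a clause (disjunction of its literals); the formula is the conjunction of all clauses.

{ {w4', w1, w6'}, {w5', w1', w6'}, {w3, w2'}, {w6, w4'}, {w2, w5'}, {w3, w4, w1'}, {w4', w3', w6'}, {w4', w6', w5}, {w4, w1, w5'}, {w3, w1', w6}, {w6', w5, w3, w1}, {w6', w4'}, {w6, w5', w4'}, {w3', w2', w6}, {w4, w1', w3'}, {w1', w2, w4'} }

There are 2^6 = 64 truth assignments over (w1, w2, w3, w4, w5, w6).
Split on w2. With w2 = 1, the clauses containing w2 are satisfied and w2' drops from the rest; 1 of the 2^5 = 32 assignments to the other variables satisfy what remains.
With w2 = 0, by the same count on the reduced clause set, 3 assignments work.
Total: 1 + 3 = 4.

4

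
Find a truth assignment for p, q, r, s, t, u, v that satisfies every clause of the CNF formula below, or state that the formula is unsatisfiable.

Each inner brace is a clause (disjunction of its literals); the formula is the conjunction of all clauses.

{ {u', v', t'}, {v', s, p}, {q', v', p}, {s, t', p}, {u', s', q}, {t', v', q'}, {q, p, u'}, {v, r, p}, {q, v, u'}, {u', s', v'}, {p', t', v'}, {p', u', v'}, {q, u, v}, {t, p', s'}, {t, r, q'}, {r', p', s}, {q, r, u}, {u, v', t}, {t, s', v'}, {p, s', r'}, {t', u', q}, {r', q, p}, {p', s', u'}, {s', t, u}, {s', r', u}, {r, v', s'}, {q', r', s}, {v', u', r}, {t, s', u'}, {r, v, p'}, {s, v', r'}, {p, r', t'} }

UNSATISFIABLE

Case u = 0:
Case q = 1:
Case v = 0:
Case r = 1:
Unit clause (s') forces s = 0.
That conflicts with the unit clause (s).
Backtrack on r: now try r = 0.
Unit clause (p) forces p = 1.
That conflicts with the unit clause (p').
Neither r = 1 nor r = 0 works.
Backtrack on v: now try v = 1.
Unit clause (p) forces p = 1.
Unit clause (t') forces t = 0.
That conflicts with the unit clause (t).
Neither v = 1 nor v = 0 works.
Backtrack on q: now try q = 0.
Unit clause (v) forces v = 1.
Unit clause (r) forces r = 1.
Unit clause (t) forces t = 1.
Unit clause (p') forces p = 0.
That conflicts with the unit clause (p).
Neither q = 1 nor q = 0 works.
Backtrack on u: now try u = 1.
Case v = 0:
Unit clause (q) forces q = 1.
Case r = 1:
Unit clause (s) forces s = 1.
Unit clause (p) forces p = 1.
That conflicts with the unit clause (p').
Backtrack on r: now try r = 0.
Unit clause (p) forces p = 1.
That conflicts with the unit clause (p').
Neither r = 1 nor r = 0 works.
Backtrack on v: now try v = 1.
Unit clause (t') forces t = 0.
Unit clause (s') forces s = 0.
Unit clause (p) forces p = 1.
That conflicts with the unit clause (p').
Neither v = 1 nor v = 0 works.
Neither u = 1 nor u = 0 works.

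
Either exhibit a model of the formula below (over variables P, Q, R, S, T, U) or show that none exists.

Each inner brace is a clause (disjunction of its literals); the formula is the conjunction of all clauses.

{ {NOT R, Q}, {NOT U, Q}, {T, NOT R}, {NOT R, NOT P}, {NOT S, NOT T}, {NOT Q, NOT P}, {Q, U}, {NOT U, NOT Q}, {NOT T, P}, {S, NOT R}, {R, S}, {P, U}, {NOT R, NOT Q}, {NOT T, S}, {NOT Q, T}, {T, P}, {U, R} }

Try R = false.
Unit clause (S) forces S = true.
Unit clause (NOT T) forces T = false.
Unit clause (NOT Q) forces Q = false.
Unit clause (NOT U) forces U = false.
Now (U) is unsatisfied and unit — conflict.
Backtrack on R: now try R = true.
Unit clause (Q) forces Q = true.
Now (NOT Q) is unsatisfied and unit — conflict.
Both values of R lead to a conflict.

UNSATISFIABLE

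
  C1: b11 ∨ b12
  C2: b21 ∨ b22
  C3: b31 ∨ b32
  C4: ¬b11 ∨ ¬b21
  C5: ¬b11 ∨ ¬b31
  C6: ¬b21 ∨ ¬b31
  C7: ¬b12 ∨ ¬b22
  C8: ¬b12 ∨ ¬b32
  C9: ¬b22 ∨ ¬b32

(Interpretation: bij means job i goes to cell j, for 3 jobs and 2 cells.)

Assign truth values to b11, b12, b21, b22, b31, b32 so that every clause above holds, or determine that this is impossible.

UNSATISFIABLE

Try b11 = True.
From the singleton clause (¬b21), b21 = False.
From the singleton clause (b22), b22 = True.
From the singleton clause (¬b31), b31 = False.
From the singleton clause (b32), b32 = True.
But (¬b32) is also a unit clause — contradiction.
Undo b11 and try b11 = False.
From the singleton clause (b12), b12 = True.
From the singleton clause (¬b22), b22 = False.
From the singleton clause (b21), b21 = True.
From the singleton clause (¬b31), b31 = False.
From the singleton clause (b32), b32 = True.
But (¬b32) is also a unit clause — contradiction.
Neither b11 = True nor b11 = False works.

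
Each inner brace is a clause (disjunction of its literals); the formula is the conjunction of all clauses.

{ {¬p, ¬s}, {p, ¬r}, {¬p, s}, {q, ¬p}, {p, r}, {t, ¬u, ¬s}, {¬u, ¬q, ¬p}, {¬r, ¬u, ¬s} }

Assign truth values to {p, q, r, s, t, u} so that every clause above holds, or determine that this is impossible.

Branch on p: set p = False.
Unit clause (¬r) forces r = False.
Now (r) is unsatisfied and unit — conflict.
So p must be the other value — set p = True.
Unit clause (¬s) forces s = False.
Now (s) is unsatisfied and unit — conflict.
Both values of p lead to a conflict.

UNSATISFIABLE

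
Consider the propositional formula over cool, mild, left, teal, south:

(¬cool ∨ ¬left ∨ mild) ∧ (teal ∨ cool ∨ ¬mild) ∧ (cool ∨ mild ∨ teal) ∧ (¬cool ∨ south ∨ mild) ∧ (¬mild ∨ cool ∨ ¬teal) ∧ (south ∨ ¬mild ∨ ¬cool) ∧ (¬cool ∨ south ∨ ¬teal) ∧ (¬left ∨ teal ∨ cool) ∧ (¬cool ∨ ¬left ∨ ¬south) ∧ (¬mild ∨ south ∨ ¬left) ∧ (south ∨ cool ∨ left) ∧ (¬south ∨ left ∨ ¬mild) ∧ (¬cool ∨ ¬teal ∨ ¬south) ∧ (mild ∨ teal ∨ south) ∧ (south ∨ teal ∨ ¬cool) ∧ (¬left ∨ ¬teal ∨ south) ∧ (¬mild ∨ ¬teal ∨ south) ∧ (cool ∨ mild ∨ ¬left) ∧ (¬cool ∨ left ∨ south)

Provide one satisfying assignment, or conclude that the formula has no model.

Branch on cool: set cool = True.
Branch on left: set left = False.
From the singleton clause (south), south = True.
From the singleton clause (¬mild), mild = False.
From the singleton clause (¬teal), teal = False.
Every clause now holds.

cool=True, mild=False, left=False, teal=False, south=True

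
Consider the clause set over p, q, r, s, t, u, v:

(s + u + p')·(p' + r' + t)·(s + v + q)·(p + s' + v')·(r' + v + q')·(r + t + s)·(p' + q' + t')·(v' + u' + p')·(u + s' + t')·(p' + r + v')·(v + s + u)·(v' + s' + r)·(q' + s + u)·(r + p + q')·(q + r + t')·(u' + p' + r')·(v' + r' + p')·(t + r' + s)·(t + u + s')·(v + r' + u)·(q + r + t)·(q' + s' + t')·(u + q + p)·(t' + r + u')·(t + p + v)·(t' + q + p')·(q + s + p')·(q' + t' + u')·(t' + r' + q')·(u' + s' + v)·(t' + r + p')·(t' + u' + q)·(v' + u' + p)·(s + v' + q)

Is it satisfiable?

No

Case s = 1:
Case p = 1:
Case r = 0:
The clause (v') is unit, so v = 0.
The clause (u') is unit, so u = 0.
The clause (t') is unit, so t = 0.
Now (t) is unsatisfied and unit — conflict.
So r must be the other value — set r = 1.
The clause (t) is unit, so t = 1.
The clause (q') is unit, so q = 0.
Now (q) is unsatisfied and unit — conflict.
Either choice for r ends in contradiction.
So p must be the other value — set p = 0.
The clause (v') is unit, so v = 0.
The clause (t) is unit, so t = 1.
The clause (u) is unit, so u = 1.
Now (u') is unsatisfied and unit — conflict.
Either choice for p ends in contradiction.
So s must be the other value — set s = 0.
Case u = 1:
Case v = 1:
The clause (p') is unit, so p = 0.
Now (p) is unsatisfied and unit — conflict.
So v must be the other value — set v = 0.
The clause (q) is unit, so q = 1.
The clause (r') is unit, so r = 0.
The clause (t) is unit, so t = 1.
Now (t') is unsatisfied and unit — conflict.
Either choice for v ends in contradiction.
So u must be the other value — set u = 0.
The clause (p') is unit, so p = 0.
The clause (v) is unit, so v = 1.
The clause (q') is unit, so q = 0.
Now (q) is unsatisfied and unit — conflict.
Either choice for u ends in contradiction.
Either choice for s ends in contradiction.
No assignment satisfies every clause.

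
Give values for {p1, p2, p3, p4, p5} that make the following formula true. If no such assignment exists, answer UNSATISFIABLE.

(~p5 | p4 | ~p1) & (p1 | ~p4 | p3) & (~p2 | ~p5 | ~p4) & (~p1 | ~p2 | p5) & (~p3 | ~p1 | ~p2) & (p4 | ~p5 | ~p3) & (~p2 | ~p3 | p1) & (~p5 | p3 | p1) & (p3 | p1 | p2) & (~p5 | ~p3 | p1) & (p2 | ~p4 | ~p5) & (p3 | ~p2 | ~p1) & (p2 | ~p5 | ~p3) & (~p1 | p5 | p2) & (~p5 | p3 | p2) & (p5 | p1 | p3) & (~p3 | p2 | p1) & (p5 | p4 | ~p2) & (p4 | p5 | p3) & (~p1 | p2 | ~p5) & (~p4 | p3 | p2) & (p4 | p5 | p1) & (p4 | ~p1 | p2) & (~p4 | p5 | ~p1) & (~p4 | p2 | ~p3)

UNSATISFIABLE

Suppose p5 = 0.
Suppose p1 = 0.
Unit clause (p3) forces p3 = 1.
Unit clause (~p2) forces p2 = 0.
That conflicts with the unit clause (p2).
That branch fails; take p1 = 1 instead.
Unit clause (~p2) forces p2 = 0.
That conflicts with the unit clause (p2).
Either choice for p1 ends in contradiction.
That branch fails; take p5 = 1 instead.
Suppose p4 = 1.
Unit clause (~p2) forces p2 = 0.
That conflicts with the unit clause (p2).
That branch fails; take p4 = 0 instead.
Unit clause (~p1) forces p1 = 0.
Unit clause (~p3) forces p3 = 0.
That conflicts with the unit clause (p3).
Either choice for p4 ends in contradiction.
Either choice for p5 ends in contradiction.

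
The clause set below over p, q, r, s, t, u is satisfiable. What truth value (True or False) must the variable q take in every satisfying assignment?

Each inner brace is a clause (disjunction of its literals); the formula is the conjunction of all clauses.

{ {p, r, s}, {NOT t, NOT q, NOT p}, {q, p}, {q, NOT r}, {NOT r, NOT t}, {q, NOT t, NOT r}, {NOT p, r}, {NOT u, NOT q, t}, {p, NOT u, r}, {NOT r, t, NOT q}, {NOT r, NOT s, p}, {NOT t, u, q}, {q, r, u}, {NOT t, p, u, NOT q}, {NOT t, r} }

Suppose q = false.
Unit clause (p) forces p = true.
Unit clause (NOT r) forces r = false.
Now (r) is unsatisfied and unit — conflict.
So every satisfying assignment has q = True.

True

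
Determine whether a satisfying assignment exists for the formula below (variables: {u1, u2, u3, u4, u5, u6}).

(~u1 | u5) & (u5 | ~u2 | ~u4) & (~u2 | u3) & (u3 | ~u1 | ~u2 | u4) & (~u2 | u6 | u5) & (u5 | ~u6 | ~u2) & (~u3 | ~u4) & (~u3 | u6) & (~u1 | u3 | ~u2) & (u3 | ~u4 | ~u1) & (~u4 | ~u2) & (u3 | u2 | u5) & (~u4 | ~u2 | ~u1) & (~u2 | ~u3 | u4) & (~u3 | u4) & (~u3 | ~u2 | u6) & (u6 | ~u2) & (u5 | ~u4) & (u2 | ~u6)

Try u1 = 0.
Try u2 = 0.
From the singleton clause (~u6), u6 = 0.
From the singleton clause (~u3), u3 = 0.
From the singleton clause (u5), u5 = 1.
All clauses hold; u4 can take either value.
A satisfying assignment: u1 ↦ 0; u2 ↦ 0; u3 ↦ 0; u4 ↦ 0; u5 ↦ 1; u6 ↦ 0.

Yes, satisfiable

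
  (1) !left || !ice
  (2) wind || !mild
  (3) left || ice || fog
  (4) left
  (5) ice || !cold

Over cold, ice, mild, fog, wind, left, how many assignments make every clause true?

6

There are 2^6 = 64 truth assignments over (cold, ice, mild, fog, wind, left).
Split on left. With left = true, the clauses containing left are satisfied and !left drops from the rest; 6 of the 2^5 = 32 assignments to the other variables satisfy what remains.
With left = false, by the same count on the reduced clause set, 0 assignments work.
Total: 6 + 0 = 6.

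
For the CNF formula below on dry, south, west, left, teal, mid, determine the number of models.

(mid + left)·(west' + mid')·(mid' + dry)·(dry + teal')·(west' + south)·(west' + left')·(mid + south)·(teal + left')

There are 2^6 = 64 truth assignments over (dry, south, west, left, teal, mid).
Split on left. With left = 1, the clauses containing left are satisfied and left' drops from the rest; 3 of the 2^5 = 32 assignments to the other variables satisfy what remains.
With left = 0, by the same count on the reduced clause set, 4 assignments work.
(One model: dry=T, south=F, west=F, left=F, teal=F, mid=T.)
Total: 3 + 4 = 7.

7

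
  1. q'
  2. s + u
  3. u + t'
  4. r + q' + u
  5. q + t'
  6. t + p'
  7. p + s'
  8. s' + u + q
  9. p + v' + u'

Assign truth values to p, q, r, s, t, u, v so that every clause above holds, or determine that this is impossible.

p=0, q=0, r=0, s=0, t=0, u=1, v=0

Unit clause (q') forces q = 0.
Unit clause (t') forces t = 0.
Unit clause (p') forces p = 0.
Unit clause (s') forces s = 0.
Unit clause (u) forces u = 1.
Unit clause (v') forces v = 0.
No clause remains; r is free.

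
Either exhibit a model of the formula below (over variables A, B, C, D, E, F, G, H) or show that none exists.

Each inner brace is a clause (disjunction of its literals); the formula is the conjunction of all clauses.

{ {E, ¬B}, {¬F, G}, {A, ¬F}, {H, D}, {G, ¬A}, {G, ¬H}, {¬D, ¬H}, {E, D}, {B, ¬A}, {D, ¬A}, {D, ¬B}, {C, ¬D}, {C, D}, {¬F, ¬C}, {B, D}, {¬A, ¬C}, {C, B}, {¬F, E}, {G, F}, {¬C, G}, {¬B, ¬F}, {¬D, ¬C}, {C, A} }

Branch on E: set E = True.
Branch on F: set F = False.
Unit clause (G) forces G = True.
Branch on H: set H = True.
Unit clause (¬D) forces D = False.
Unit clause (¬A) forces A = False.
Unit clause (¬B) forces B = False.
Now (B) is unsatisfied and unit — conflict.
Undo H and try H = False.
Unit clause (D) forces D = True.
Unit clause (C) forces C = True.
Now (¬C) is unsatisfied and unit — conflict.
Both values of H lead to a conflict.
Undo F and try F = True.
Unit clause (G) forces G = True.
Unit clause (A) forces A = True.
Unit clause (B) forces B = True.
Now (¬B) is unsatisfied and unit — conflict.
Both values of F lead to a conflict.
Undo E and try E = False.
Unit clause (¬B) forces B = False.
Unit clause (D) forces D = True.
Unit clause (¬H) forces H = False.
Unit clause (¬A) forces A = False.
Unit clause (¬F) forces F = False.
Unit clause (C) forces C = True.
Now (¬C) is unsatisfied and unit — conflict.
Both values of E lead to a conflict.

UNSATISFIABLE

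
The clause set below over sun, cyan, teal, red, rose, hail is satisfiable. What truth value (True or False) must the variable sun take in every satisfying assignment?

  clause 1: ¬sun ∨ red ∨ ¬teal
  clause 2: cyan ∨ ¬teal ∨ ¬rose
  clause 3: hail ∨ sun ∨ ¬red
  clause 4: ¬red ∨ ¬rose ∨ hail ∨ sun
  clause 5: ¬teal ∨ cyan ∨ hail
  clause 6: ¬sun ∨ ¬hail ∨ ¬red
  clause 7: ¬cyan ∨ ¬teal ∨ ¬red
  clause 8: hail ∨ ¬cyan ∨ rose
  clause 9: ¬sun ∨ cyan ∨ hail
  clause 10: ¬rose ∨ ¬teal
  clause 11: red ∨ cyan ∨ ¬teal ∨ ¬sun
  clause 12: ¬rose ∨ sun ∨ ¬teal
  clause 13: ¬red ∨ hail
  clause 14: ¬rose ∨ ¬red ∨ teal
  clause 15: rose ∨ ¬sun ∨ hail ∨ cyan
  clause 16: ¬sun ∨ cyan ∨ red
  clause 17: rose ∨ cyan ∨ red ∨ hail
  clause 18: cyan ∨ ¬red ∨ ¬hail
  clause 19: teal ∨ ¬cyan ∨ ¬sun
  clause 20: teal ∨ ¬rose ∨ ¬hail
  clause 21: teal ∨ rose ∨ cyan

Suppose sun = True.
Suppose red = True.
Unit clause (¬hail) forces hail = False.
That conflicts with the unit clause (hail).
That branch fails; take red = False instead.
Unit clause (¬teal) forces teal = False.
Unit clause (cyan) forces cyan = True.
That conflicts with the unit clause (¬cyan).
Both values of red lead to a conflict.
So every satisfying assignment has sun = False.

False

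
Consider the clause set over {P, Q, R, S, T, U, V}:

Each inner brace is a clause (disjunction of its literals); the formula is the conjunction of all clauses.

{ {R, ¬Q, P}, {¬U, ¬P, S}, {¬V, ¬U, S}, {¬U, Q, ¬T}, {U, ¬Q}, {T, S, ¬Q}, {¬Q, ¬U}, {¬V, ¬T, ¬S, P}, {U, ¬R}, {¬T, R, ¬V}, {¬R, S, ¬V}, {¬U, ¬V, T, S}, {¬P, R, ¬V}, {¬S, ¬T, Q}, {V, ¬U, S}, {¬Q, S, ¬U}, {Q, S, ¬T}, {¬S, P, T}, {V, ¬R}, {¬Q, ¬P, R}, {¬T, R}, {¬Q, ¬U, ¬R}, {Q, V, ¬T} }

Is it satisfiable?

Yes, satisfiable

Suppose U = False.
(¬Q) alone gives Q = False.
(¬R) alone gives R = False.
(¬T) alone gives T = False.
Suppose P = True.
(¬V) alone gives V = False.
No clause remains; S is free.
A satisfying assignment: P=True,  Q=False,  R=False,  S=True,  T=False,  U=False,  V=False.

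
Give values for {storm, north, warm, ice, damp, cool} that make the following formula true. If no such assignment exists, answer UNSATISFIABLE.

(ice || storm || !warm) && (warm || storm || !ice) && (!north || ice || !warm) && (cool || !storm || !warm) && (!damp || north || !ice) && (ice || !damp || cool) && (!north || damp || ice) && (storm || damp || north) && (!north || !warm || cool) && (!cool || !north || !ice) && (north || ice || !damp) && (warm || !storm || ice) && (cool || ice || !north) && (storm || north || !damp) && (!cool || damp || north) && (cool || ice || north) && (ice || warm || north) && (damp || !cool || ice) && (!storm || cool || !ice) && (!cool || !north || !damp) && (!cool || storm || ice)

UNSATISFIABLE

Case ice = true:
Case warm = true:
Case cool = true:
From the singleton clause (!north), north = false.
From the singleton clause (!damp), damp = false.
That conflicts with the unit clause (damp).
Backtrack on cool: now try cool = false.
From the singleton clause (!storm), storm = false.
From the singleton clause (!north), north = false.
From the singleton clause (!damp), damp = false.
That conflicts with the unit clause (damp).
Either choice for cool ends in contradiction.
Backtrack on warm: now try warm = false.
From the singleton clause (storm), storm = true.
From the singleton clause (cool), cool = true.
From the singleton clause (!north), north = false.
From the singleton clause (!damp), damp = false.
That conflicts with the unit clause (damp).
Either choice for warm ends in contradiction.
Backtrack on ice: now try ice = false.
Case storm = true:
From the singleton clause (warm), warm = true.
From the singleton clause (!north), north = false.
From the singleton clause (cool), cool = true.
From the singleton clause (!damp), damp = false.
That conflicts with the unit clause (damp).
Backtrack on storm: now try storm = false.
From the singleton clause (!warm), warm = false.
From the singleton clause (north), north = true.
From the singleton clause (damp), damp = true.
From the singleton clause (cool), cool = true.
That conflicts with the unit clause (!cool).
Either choice for storm ends in contradiction.
Either choice for ice ends in contradiction.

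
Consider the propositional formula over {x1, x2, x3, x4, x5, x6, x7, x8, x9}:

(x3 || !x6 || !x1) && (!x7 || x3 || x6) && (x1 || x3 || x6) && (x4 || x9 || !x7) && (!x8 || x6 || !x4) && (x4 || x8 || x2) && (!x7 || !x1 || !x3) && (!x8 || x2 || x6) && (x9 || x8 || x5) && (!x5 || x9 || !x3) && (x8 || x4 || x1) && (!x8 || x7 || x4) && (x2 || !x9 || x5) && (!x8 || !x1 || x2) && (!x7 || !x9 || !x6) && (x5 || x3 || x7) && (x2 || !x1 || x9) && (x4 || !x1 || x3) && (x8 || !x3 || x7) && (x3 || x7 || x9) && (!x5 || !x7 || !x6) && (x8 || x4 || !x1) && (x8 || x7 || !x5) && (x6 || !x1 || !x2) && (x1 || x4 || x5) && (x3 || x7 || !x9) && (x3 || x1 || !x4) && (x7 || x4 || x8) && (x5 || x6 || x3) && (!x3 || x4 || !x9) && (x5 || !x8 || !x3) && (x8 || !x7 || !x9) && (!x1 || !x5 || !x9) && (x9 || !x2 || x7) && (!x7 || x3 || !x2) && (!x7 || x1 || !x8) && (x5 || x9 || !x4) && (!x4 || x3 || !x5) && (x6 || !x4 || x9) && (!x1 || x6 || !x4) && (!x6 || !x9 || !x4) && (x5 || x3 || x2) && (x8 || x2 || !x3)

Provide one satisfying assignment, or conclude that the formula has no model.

Case x3 = true:
Case x7 = false:
(x8) alone gives x8 = true.
(x4) alone gives x4 = true.
(x6) alone gives x6 = true.
(x5) alone gives x5 = true.
(x9) alone gives x9 = true.
That conflicts with the unit clause (!x9).
Undo x7 and try x7 = true.
(!x1) alone gives x1 = false.
(!x8) alone gives x8 = false.
(x4) alone gives x4 = true.
(!x9) alone gives x9 = false.
(x5) alone gives x5 = true.
That conflicts with the unit clause (!x5).
Either choice for x7 ends in contradiction.
Undo x3 and try x3 = false.
Case x6 = false:
(!x7) alone gives x7 = false.
(x1) alone gives x1 = true.
(x5) alone gives x5 = true.
(x4) alone gives x4 = true.
That conflicts with the unit clause (!x4).
Undo x6 and try x6 = true.
(!x1) alone gives x1 = false.
(!x4) alone gives x4 = false.
(x8) alone gives x8 = true.
(x7) alone gives x7 = true.
That conflicts with the unit clause (!x7).
Either choice for x6 ends in contradiction.
Either choice for x3 ends in contradiction.

UNSATISFIABLE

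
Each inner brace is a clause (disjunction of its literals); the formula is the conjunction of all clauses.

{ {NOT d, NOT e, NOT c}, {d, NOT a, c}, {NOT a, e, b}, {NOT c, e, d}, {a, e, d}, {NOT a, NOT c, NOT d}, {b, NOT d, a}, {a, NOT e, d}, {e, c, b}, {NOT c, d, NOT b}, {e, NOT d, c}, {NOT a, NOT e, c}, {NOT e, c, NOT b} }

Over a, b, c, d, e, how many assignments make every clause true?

There are 2^5 = 32 truth assignments over (a, b, c, d, e).
Split on d. With d = true, the clauses containing d are satisfied and NOT d drops from the rest; 1 of the 2^4 = 16 assignments to the other variables satisfy what remains.
With d = false, by the same count on the reduced clause set, 1 assignment works.
(One model: a=F, b=T, c=T, d=T, e=F.)
Total: 1 + 1 = 2.

2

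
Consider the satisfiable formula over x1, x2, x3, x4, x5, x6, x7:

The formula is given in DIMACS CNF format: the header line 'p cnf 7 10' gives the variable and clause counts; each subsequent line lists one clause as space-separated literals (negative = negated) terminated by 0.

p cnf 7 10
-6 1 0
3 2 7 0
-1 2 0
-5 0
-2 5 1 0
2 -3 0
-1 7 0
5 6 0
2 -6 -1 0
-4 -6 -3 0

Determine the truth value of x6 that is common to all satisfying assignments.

True

Suppose x6 = False.
Unit clause (¬x5) forces x5 = False.
That conflicts with the unit clause (x5).
So every satisfying assignment has x6 = True.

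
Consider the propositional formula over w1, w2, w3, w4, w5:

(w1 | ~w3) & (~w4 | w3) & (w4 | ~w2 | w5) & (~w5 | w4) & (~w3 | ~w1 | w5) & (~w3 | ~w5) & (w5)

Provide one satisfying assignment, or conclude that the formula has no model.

(w5) alone gives w5 = 1.
(w4) alone gives w4 = 1.
(w3) alone gives w3 = 1.
Now (~w3) is unsatisfied and unit — conflict.

UNSATISFIABLE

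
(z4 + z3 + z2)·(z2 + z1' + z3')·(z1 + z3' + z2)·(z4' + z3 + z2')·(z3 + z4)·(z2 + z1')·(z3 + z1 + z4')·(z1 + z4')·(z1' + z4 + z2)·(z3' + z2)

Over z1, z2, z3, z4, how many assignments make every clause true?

3

There are 2^4 = 16 truth assignments over (z1, z2, z3, z4).
Check each against the 10 clauses (columns in the order z1, z2, z3, z4):
  F F F F  ✗ fails (z4 + z3 + z2)
  F F F T  ✗ fails (z3 + z1 + z4')
  F F T F  ✗ fails (z1 + z3' + z2)
  F F T T  ✗ fails (z1 + z3' + z2)
  F T F F  ✗ fails (z3 + z4)
  F T F T  ✗ fails (z4' + z3 + z2')
  F T T F  ✓ satisfies all
  F T T T  ✗ fails (z1 + z4')
  T F F F  ✗ fails (z4 + z3 + z2)
  T F F T  ✗ fails (z2 + z1')
  T F T F  ✗ fails (z2 + z1' + z3')
  T F T T  ✗ fails (z2 + z1' + z3')
  T T F F  ✗ fails (z3 + z4)
  T T F T  ✗ fails (z4' + z3 + z2')
  T T T F  ✓ satisfies all
  T T T T  ✓ satisfies all
3 of the 16 rows are models.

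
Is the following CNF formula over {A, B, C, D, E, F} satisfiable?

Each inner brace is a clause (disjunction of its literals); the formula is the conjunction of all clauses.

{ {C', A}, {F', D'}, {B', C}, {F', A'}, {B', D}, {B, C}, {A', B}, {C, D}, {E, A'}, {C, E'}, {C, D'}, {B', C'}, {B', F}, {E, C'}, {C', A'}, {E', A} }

Try C = 0.
Unit clause (B') forces B = 0.
But (B) is also a unit clause — contradiction.
So C must be the other value — set C = 1.
Unit clause (A) forces A = 1.
But (A') is also a unit clause — contradiction.
Both values of C lead to a conflict.
No assignment satisfies every clause.

No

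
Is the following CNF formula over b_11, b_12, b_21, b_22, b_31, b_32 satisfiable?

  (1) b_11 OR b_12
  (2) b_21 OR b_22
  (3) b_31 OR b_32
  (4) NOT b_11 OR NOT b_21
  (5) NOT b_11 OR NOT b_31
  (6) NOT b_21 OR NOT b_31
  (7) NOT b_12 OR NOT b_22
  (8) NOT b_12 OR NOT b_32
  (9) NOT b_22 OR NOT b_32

Unsatisfiable

Try b_11 = true.
(NOT b_21) alone gives b_21 = false.
(b_22) alone gives b_22 = true.
(NOT b_31) alone gives b_31 = false.
(b_32) alone gives b_32 = true.
That conflicts with the unit clause (NOT b_32).
That branch fails; take b_11 = false instead.
(b_12) alone gives b_12 = true.
(NOT b_22) alone gives b_22 = false.
(b_21) alone gives b_21 = true.
(NOT b_31) alone gives b_31 = false.
(b_32) alone gives b_32 = true.
That conflicts with the unit clause (NOT b_32).
Neither b_11 = true nor b_11 = false works.
No assignment satisfies every clause.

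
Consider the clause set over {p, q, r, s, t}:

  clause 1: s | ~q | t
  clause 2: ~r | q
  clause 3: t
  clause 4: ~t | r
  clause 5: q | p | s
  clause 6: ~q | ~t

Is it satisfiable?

No

Unit clause (t) forces t = 1.
Unit clause (r) forces r = 1.
Unit clause (q) forces q = 1.
That conflicts with the unit clause (~q).
No assignment satisfies every clause.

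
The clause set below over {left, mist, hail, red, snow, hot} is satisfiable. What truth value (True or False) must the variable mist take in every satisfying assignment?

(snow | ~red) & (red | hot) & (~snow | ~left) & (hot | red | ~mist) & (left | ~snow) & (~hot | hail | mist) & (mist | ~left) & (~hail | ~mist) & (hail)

Suppose mist = 1.
(~hail) alone gives hail = 0.
That conflicts with the unit clause (hail).
So every satisfying assignment has mist = False.

False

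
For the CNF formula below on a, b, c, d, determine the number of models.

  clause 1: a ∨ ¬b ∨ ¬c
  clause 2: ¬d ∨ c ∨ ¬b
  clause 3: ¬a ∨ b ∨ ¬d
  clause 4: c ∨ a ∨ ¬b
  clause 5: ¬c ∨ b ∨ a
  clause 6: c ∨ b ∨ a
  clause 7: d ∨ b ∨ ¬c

There are 2^4 = 16 truth assignments over (a, b, c, d).
Split on a. With a = True, the clauses containing a are satisfied and ¬a drops from the rest; 4 of the 2^3 = 8 assignments to the other variables satisfy what remains.
With a = False, by the same count on the reduced clause set, 0 assignments work.
Total: 4 + 0 = 4.

4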